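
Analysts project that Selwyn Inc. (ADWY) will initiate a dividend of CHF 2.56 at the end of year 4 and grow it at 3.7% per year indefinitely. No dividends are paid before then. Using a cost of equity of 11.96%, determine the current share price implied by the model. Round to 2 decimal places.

Deferred-dividend DDM. At t=3 the remaining stream is a growing perpetuity with first payment D_4 = 2.56.
V_3 = D_4/(r−g) = 2.56/(0.1196−0.037) = 30.9927
P₀ = V_3/(1+r)^3 = 30.9927/(1+0.1196)^3 = 22.0837

CHF 22.08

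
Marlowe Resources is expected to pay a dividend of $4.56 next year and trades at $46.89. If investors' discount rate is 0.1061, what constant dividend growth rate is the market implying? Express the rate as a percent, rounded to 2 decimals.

0.89%

From P₀ = D₁/(r − g), the implied growth is g = r − D₁/P₀.
g = 0.1061 − 4.56/46.89 = 0.1061 − 0.09725 = 0.00885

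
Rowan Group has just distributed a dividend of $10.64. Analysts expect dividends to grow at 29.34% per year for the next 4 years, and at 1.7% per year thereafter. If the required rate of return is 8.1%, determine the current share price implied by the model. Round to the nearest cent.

Two-stage DDM. Project D₁…D_4 at 0.2934, terminal growth 0.017, discount at r = 0.081.
D_1 = 13.7618
D_2 = 17.7995
D_3 = 23.0218
D_4 = 29.7765
Terminal value at t=4: TV = D_5/(r−g) = 30.2827/(0.081−0.017) = 473.1665
P₀ = 13.7618/(1+0.081)^1 + 17.7995/(1+0.081)^2 + 23.0218/(1+0.081)^3 + 29.7765/(1+0.081)^4 + 473.1665/(1+0.081)^4 = 414.4995

$414.50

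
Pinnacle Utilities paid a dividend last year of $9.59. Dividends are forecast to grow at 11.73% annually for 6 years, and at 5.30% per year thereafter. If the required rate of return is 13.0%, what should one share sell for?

Two-stage DDM. Project D₁…D_6 at 0.1173, terminal growth 0.053, discount at r = 0.13.
D_1 = 10.7149
D_2 = 11.9718
D_3 = 13.3761
D_4 = 14.9451
D_5 = 16.6981
D_6 = 18.6568
Terminal value at t=6: TV = D_7/(r−g) = 19.6456/(0.13−0.053) = 255.1379
P₀ = 10.7149/(1+0.13)^1 + 11.9718/(1+0.13)^2 + 13.3761/(1+0.13)^3 + 14.9451/(1+0.13)^4 + 16.6981/(1+0.13)^5 + 18.6568/(1+0.13)^6 + 255.1379/(1+0.13)^6 = 177.8660

$177.87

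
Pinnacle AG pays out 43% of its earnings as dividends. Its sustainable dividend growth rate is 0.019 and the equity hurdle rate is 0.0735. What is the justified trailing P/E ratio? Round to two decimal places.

Justified trailing P/E = b(1+g)/(r−g) = 0.43×(1+0.019)/(0.0735−0.019) = 8.0398

8.04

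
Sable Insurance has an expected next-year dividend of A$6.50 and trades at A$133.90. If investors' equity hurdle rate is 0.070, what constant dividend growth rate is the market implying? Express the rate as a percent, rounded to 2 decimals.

From P₀ = D₁/(r − g), the implied growth is g = r − D₁/P₀.
g = 0.07 − 6.50/133.90 = 0.07 − 0.04854 = 0.02146

2.15%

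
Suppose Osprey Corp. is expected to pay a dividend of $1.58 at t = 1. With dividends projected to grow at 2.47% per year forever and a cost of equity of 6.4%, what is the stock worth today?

$40.20

Gordon growth model: P₀ = D₁/(r − g), with D₁ = 1.58 given directly.
P₀ = 1.5800 / (0.064 − 0.0247) = 1.5800 / 0.0393 = 40.2036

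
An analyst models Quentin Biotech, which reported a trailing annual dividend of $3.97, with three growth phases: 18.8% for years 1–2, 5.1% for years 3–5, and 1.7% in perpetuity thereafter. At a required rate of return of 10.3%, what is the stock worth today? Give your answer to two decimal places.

Three-stage DDM. Project D₁…D_5; terminal Gordon value at t=5 with g = 0.017; discount at r = 0.103.
D_1 = 4.7164
D_2 = 5.6030
D_3 = 5.8888
D_4 = 6.1891
D_5 = 6.5048
TV_5 = 6.6153/(0.103−0.017) = 76.9226
P₀ = Σ Dₜ/(1+r)ᵗ + TV_5/(1+r)^5 = 68.5524

$68.55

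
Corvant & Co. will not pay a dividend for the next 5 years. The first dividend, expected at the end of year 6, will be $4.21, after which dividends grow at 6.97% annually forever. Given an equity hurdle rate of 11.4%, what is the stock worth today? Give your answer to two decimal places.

$55.39

Deferred-dividend DDM. At t=5 the remaining stream is a growing perpetuity with first payment D_6 = 4.21.
V_5 = D_6/(r−g) = 4.21/(0.114−0.0697) = 95.0339
P₀ = V_5/(1+r)^5 = 95.0339/(1+0.114)^5 = 55.3927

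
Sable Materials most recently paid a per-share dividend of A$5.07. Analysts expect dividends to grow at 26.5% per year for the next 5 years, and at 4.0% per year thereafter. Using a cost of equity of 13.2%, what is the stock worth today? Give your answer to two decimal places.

Two-stage DDM. Project D₁…D_5 at 0.265, terminal growth 0.04, discount at r = 0.132.
D_1 = 6.4136
D_2 = 8.1131
D_3 = 10.2631
D_4 = 12.9829
D_5 = 16.4233
Terminal value at t=5: TV = D_6/(r−g) = 17.0802/(0.132−0.04) = 185.6548
P₀ = 6.4136/(1+0.132)^1 + 8.1131/(1+0.132)^2 + 10.2631/(1+0.132)^3 + 12.9829/(1+0.132)^4 + 16.4233/(1+0.132)^5 + 185.6548/(1+0.132)^5 = 135.6931

A$135.69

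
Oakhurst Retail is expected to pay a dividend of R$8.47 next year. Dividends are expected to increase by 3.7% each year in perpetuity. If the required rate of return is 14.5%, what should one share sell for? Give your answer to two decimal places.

Gordon growth model: P₀ = D₁/(r − g), with D₁ = 8.47 given directly.
P₀ = 8.4700 / (0.145 − 0.037) = 8.4700 / 0.108 = 78.4259

R$78.43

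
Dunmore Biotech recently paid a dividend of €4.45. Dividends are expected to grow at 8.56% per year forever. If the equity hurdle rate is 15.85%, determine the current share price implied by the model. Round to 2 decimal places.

€66.27

Gordon growth model: P₀ = D₁/(r − g). D₁ = 4.45 × (1 + 0.0856) = 4.8309.
P₀ = 4.8309 / (0.1585 − 0.0856) = 4.8309 / 0.0729 = 66.2678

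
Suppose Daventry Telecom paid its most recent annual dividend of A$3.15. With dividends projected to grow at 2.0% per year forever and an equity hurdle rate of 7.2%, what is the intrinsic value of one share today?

Gordon growth model: P₀ = D₁/(r − g). D₁ = 3.15 × (1 + 0.02) = 3.2130.
P₀ = 3.2130 / (0.072 − 0.02) = 3.2130 / 0.052 = 61.7885

A$61.79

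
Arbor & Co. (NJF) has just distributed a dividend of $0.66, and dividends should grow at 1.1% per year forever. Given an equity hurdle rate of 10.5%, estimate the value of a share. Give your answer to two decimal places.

Gordon growth model: P₀ = D₁/(r − g). D₁ = 0.66 × (1 + 0.011) = 0.6673.
P₀ = 0.6673 / (0.105 − 0.011) = 0.6673 / 0.094 = 7.0985

$7.10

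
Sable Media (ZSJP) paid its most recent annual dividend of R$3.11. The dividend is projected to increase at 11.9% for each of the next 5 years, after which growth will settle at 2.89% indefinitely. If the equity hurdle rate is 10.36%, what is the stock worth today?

Two-stage DDM. Project D₁…D_5 at 0.119, terminal growth 0.0289, discount at r = 0.1036.
D_1 = 3.4801
D_2 = 3.8942
D_3 = 4.3576
D_4 = 4.8762
D_5 = 5.4565
Terminal value at t=5: TV = D_6/(r−g) = 5.6141/(0.1036−0.0289) = 75.1560
P₀ = 3.4801/(1+0.1036)^1 + 3.8942/(1+0.1036)^2 + 4.3576/(1+0.1036)^3 + 4.8762/(1+0.1036)^4 + 5.4565/(1+0.1036)^5 + 75.1560/(1+0.1036)^5 = 62.1230

R$62.12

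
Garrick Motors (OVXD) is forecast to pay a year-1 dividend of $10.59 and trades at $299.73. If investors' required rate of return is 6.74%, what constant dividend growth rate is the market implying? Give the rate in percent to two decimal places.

3.21%

From P₀ = D₁/(r − g), the implied growth is g = r − D₁/P₀.
g = 0.0674 − 10.59/299.73 = 0.0674 − 0.03533 = 0.03207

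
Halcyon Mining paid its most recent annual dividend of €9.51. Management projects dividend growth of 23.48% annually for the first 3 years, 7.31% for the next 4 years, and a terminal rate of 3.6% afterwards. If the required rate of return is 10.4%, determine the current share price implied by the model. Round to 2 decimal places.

€266.41

Three-stage DDM. Project D₁…D_7; terminal Gordon value at t=7 with g = 0.036; discount at r = 0.104.
D_1 = 11.7429
D_2 = 14.5002
D_3 = 17.9048
D_4 = 19.2137
D_5 = 20.6182
D_6 = 22.1254
D_7 = 23.7428
TV_7 = 24.5975/(0.104−0.036) = 361.7279
P₀ = Σ Dₜ/(1+r)ᵗ + TV_7/(1+r)^7 = 266.4111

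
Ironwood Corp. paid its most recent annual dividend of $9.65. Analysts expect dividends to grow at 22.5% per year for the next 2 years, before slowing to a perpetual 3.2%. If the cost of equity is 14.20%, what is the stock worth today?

Two-stage DDM. Project D₁…D_2 at 0.225, terminal growth 0.032, discount at r = 0.142.
D_1 = 11.8213
D_2 = 14.4810
Terminal value at t=2: TV = D_3/(r−g) = 14.9444/(0.142−0.032) = 135.8584
P₀ = 11.8213/(1+0.142)^1 + 14.4810/(1+0.142)^2 + 135.8584/(1+0.142)^2 = 125.6278

$125.63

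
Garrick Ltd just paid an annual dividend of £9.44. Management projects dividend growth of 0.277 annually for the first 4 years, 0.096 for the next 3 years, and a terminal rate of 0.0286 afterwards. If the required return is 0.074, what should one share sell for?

Three-stage DDM. Project D₁…D_7; terminal Gordon value at t=7 with g = 0.0286; discount at r = 0.074.
D_1 = 12.0549
D_2 = 15.3941
D_3 = 19.6582
D_4 = 25.1036
D_5 = 27.5135
D_6 = 30.1548
D_7 = 33.0497
TV_7 = 33.9949/(0.074−0.0286) = 748.7863
P₀ = Σ Dₜ/(1+r)ᵗ + TV_7/(1+r)^7 = 572.5445

£572.54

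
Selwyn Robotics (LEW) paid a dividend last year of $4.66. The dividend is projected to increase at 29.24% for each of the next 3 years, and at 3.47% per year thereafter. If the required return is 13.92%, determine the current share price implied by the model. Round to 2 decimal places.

Two-stage DDM. Project D₁…D_3 at 0.2924, terminal growth 0.0347, discount at r = 0.1392.
D_1 = 6.0226
D_2 = 7.7836
D_3 = 10.0595
Terminal value at t=3: TV = D_4/(r−g) = 10.4086/(0.1392−0.0347) = 99.6036
P₀ = 6.0226/(1+0.1392)^1 + 7.7836/(1+0.1392)^2 + 10.0595/(1+0.1392)^3 + 99.6036/(1+0.1392)^3 = 85.4598

$85.46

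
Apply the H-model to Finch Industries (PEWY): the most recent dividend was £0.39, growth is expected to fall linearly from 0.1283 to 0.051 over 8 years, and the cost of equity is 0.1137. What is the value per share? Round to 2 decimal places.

£8.46

H-model: P₀ = D₀[(1+g_L) + H(g_S−g_L)]/(r−g_L), with H = 8/2 = 4.
P₀ = 0.39 × [(1+0.051) + 4×(0.1283−0.051)] / (0.1137−0.051)
   = 0.39 × 1.3602 / 0.0627 = 8.4606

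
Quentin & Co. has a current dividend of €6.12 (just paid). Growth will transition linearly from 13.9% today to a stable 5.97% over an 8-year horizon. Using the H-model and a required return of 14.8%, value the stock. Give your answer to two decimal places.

H-model: P₀ = D₀[(1+g_L) + H(g_S−g_L)]/(r−g_L), with H = 8/2 = 4.
P₀ = 6.12 × [(1+0.0597) + 4×(0.139−0.0597)] / (0.148−0.0597)
   = 6.12 × 1.3769 / 0.0883 = 95.4318

€95.43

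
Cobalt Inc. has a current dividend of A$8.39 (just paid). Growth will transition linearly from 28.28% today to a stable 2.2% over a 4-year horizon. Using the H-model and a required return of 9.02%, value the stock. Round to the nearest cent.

A$189.89

H-model: P₀ = D₀[(1+g_L) + H(g_S−g_L)]/(r−g_L), with H = 4/2 = 2.
P₀ = 8.39 × [(1+0.022) + 2×(0.2828−0.022)] / (0.0902−0.022)
   = 8.39 × 1.5436 / 0.0682 = 189.8945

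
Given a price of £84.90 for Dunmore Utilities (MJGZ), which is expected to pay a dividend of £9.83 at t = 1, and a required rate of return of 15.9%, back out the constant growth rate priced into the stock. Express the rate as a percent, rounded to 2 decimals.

From P₀ = D₁/(r − g), the implied growth is g = r − D₁/P₀.
g = 0.159 − 9.83/84.90 = 0.159 − 0.11578 = 0.04322

4.32%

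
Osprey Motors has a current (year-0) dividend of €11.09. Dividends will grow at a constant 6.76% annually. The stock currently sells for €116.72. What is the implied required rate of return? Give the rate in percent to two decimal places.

16.90%

Rearranging the constant-growth DDM: r = D₁/P₀ + g.
D₁ = 11.09 × (1 + 0.0676) = 11.8397.
r = 11.8397 / 116.72 + 0.0676 = 0.10144 + 0.0676 = 0.16904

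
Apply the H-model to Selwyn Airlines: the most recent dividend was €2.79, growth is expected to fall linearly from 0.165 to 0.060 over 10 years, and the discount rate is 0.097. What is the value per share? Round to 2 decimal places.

H-model: P₀ = D₀[(1+g_L) + H(g_S−g_L)]/(r−g_L), with H = 10/2 = 5.
P₀ = 2.79 × [(1+0.06) + 5×(0.165−0.06)] / (0.097−0.06)
   = 2.79 × 1.5850 / 0.037 = 119.5176

€119.52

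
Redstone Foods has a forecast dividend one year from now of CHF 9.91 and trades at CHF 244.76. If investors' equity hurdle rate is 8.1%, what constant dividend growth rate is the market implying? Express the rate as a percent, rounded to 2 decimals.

From P₀ = D₁/(r − g), the implied growth is g = r − D₁/P₀.
g = 0.081 − 9.91/244.76 = 0.081 − 0.04049 = 0.04051

4.05%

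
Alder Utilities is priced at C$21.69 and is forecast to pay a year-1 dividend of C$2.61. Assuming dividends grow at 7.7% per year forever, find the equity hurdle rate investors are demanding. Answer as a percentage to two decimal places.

19.73%

Rearranging the constant-growth DDM: r = D₁/P₀ + g.
r = 2.6100 / 21.69 + 0.077 = 0.12033 + 0.077 = 0.19733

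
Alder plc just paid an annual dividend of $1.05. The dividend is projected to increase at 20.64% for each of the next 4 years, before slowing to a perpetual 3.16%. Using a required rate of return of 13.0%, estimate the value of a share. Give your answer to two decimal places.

$19.26

Two-stage DDM. Project D₁…D_4 at 0.2064, terminal growth 0.0316, discount at r = 0.13.
D_1 = 1.2667
D_2 = 1.5282
D_3 = 1.8436
D_4 = 2.2241
Terminal value at t=4: TV = D_5/(r−g) = 2.2944/(0.13−0.0316) = 23.3169
P₀ = 1.2667/(1+0.13)^1 + 1.5282/(1+0.13)^2 + 1.8436/(1+0.13)^3 + 2.2241/(1+0.13)^4 + 23.3169/(1+0.13)^4 = 19.2602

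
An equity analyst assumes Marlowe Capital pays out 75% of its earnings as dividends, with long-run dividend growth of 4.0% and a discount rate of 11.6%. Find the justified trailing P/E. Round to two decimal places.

10.26

Justified trailing P/E = b(1+g)/(r−g) = 0.75×(1+0.04)/(0.116−0.04) = 10.2632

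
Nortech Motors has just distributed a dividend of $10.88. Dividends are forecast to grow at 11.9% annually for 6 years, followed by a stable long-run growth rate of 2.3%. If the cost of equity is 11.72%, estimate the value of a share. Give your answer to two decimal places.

Two-stage DDM. Project D₁…D_6 at 0.119, terminal growth 0.023, discount at r = 0.1172.
D_1 = 12.1747
D_2 = 13.6235
D_3 = 15.2447
D_4 = 17.0588
D_5 = 19.0888
D_6 = 21.3604
Terminal value at t=6: TV = D_7/(r−g) = 21.8517/(0.1172−0.023) = 231.9712
P₀ = 12.1747/(1+0.1172)^1 + 13.6235/(1+0.1172)^2 + 15.2447/(1+0.1172)^3 + 17.0588/(1+0.1172)^4 + 19.0888/(1+0.1172)^5 + 21.3604/(1+0.1172)^6 + 231.9712/(1+0.1172)^6 = 184.9513

$184.95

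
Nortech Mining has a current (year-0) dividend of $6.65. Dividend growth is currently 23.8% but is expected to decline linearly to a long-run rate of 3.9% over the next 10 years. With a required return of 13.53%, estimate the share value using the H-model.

$140.46

H-model: P₀ = D₀[(1+g_L) + H(g_S−g_L)]/(r−g_L), with H = 10/2 = 5.
P₀ = 6.65 × [(1+0.039) + 5×(0.238−0.039)] / (0.1353−0.039)
   = 6.65 × 2.0340 / 0.0963 = 140.4579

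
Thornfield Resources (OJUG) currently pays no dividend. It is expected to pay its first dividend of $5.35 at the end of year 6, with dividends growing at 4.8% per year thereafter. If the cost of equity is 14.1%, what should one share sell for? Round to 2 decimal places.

$29.75

Deferred-dividend DDM. At t=5 the remaining stream is a growing perpetuity with first payment D_6 = 5.35.
V_5 = D_6/(r−g) = 5.35/(0.141−0.048) = 57.5269
P₀ = V_5/(1+r)^5 = 57.5269/(1+0.141)^5 = 29.7470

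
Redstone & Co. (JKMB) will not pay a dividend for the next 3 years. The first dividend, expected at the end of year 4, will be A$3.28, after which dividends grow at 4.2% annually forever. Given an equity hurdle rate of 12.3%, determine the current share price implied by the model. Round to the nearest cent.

Deferred-dividend DDM. At t=3 the remaining stream is a growing perpetuity with first payment D_4 = 3.28.
V_3 = D_4/(r−g) = 3.28/(0.123−0.042) = 40.4938
P₀ = V_3/(1+r)^3 = 40.4938/(1+0.123)^3 = 28.5923

A$28.59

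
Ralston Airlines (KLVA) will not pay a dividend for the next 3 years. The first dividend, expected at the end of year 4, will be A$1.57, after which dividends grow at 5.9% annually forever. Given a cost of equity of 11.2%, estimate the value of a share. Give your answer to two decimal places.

Deferred-dividend DDM. At t=3 the remaining stream is a growing perpetuity with first payment D_4 = 1.57.
V_3 = D_4/(r−g) = 1.57/(0.112−0.059) = 29.6226
P₀ = V_3/(1+r)^3 = 29.6226/(1+0.112)^3 = 21.5432

A$21.54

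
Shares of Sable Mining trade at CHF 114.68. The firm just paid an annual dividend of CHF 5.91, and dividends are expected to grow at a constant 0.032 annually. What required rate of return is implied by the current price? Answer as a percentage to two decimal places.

8.52%

Rearranging the constant-growth DDM: r = D₁/P₀ + g.
D₁ = 5.91 × (1 + 0.032) = 6.0991.
r = 6.0991 / 114.68 + 0.032 = 0.05318 + 0.032 = 0.08518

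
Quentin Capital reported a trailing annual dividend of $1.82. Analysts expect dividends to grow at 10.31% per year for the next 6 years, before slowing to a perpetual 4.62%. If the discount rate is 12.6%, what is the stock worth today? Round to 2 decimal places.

$31.26

Two-stage DDM. Project D₁…D_6 at 0.1031, terminal growth 0.0462, discount at r = 0.126.
D_1 = 2.0076
D_2 = 2.2146
D_3 = 2.4430
D_4 = 2.6948
D_5 = 2.9727
D_6 = 3.2791
Terminal value at t=6: TV = D_7/(r−g) = 3.4306/(0.126−0.0462) = 42.9905
P₀ = 2.0076/(1+0.126)^1 + 2.2146/(1+0.126)^2 + 2.4430/(1+0.126)^3 + 2.6948/(1+0.126)^4 + 2.9727/(1+0.126)^5 + 3.2791/(1+0.126)^6 + 42.9905/(1+0.126)^6 = 31.2617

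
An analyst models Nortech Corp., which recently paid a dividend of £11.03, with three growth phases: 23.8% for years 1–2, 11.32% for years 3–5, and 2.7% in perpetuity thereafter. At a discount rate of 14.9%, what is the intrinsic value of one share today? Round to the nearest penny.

£158.79

Three-stage DDM. Project D₁…D_5; terminal Gordon value at t=5 with g = 0.027; discount at r = 0.149.
D_1 = 13.6551
D_2 = 16.9051
D_3 = 18.8187
D_4 = 20.9490
D_5 = 23.3204
TV_5 = 23.9501/(0.149−0.027) = 196.3121
P₀ = Σ Dₜ/(1+r)ᵗ + TV_5/(1+r)^5 = 158.7868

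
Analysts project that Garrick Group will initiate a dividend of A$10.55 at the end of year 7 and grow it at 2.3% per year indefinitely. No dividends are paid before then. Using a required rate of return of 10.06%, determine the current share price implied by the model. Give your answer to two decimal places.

A$76.49

Deferred-dividend DDM. At t=6 the remaining stream is a growing perpetuity with first payment D_7 = 10.55.
V_6 = D_7/(r−g) = 10.55/(0.1006−0.023) = 135.9536
P₀ = V_6/(1+r)^6 = 135.9536/(1+0.1006)^6 = 76.4916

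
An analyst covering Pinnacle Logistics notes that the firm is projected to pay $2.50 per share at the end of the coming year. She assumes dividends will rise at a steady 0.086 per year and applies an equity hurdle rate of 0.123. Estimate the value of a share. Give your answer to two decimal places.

Gordon growth model: P₀ = D₁/(r − g), with D₁ = 2.50 given directly.
P₀ = 2.5000 / (0.123 − 0.086) = 2.5000 / 0.037 = 67.5676

$67.57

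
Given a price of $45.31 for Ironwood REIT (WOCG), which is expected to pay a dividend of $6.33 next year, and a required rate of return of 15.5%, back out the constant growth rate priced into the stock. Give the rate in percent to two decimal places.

From P₀ = D₁/(r − g), the implied growth is g = r − D₁/P₀.
g = 0.155 − 6.33/45.31 = 0.155 − 0.13970 = 0.01530

1.53%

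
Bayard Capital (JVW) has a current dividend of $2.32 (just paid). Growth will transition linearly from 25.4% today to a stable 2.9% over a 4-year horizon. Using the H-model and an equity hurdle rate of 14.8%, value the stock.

H-model: P₀ = D₀[(1+g_L) + H(g_S−g_L)]/(r−g_L), with H = 4/2 = 2.
P₀ = 2.32 × [(1+0.029) + 2×(0.254−0.029)] / (0.148−0.029)
   = 2.32 × 1.4790 / 0.119 = 28.8343

$28.83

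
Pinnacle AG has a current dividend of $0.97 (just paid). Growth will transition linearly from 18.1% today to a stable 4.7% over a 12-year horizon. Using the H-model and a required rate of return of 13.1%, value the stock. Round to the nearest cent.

$21.37

H-model: P₀ = D₀[(1+g_L) + H(g_S−g_L)]/(r−g_L), with H = 12/2 = 6.
P₀ = 0.97 × [(1+0.047) + 6×(0.181−0.047)] / (0.131−0.047)
   = 0.97 × 1.8510 / 0.084 = 21.3746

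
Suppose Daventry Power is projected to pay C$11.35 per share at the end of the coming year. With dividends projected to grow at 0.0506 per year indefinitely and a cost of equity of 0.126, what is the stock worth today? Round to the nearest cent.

C$150.53

Gordon growth model: P₀ = D₁/(r − g), with D₁ = 11.35 given directly.
P₀ = 11.3500 / (0.126 − 0.0506) = 11.3500 / 0.0754 = 150.5305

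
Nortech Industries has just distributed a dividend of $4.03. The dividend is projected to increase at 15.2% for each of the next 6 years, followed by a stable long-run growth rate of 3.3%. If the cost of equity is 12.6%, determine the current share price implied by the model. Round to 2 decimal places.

Two-stage DDM. Project D₁…D_6 at 0.152, terminal growth 0.033, discount at r = 0.126.
D_1 = 4.6426
D_2 = 5.3482
D_3 = 6.1612
D_4 = 7.0977
D_5 = 8.1765
D_6 = 9.4193
Terminal value at t=6: TV = D_7/(r−g) = 9.7302/(0.126−0.033) = 104.6254
P₀ = 4.6426/(1+0.126)^1 + 5.3482/(1+0.126)^2 + 6.1612/(1+0.126)^3 + 7.0977/(1+0.126)^4 + 8.1765/(1+0.126)^5 + 9.4193/(1+0.126)^6 + 104.6254/(1+0.126)^6 = 77.5453

$77.55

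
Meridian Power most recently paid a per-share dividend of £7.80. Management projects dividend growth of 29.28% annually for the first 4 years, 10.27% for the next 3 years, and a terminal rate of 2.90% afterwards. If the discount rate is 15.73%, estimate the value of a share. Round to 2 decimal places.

£158.84

Three-stage DDM. Project D₁…D_7; terminal Gordon value at t=7 with g = 0.029; discount at r = 0.1573.
D_1 = 10.0838
D_2 = 13.0364
D_3 = 16.8534
D_4 = 21.7881
D_5 = 24.0258
D_6 = 26.4932
D_7 = 29.2141
TV_7 = 30.0613/(0.1573−0.029) = 234.3046
P₀ = Σ Dₜ/(1+r)ᵗ + TV_7/(1+r)^7 = 158.8400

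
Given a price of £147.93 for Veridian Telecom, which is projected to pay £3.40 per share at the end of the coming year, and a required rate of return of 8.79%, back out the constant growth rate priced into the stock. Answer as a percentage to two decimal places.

From P₀ = D₁/(r − g), the implied growth is g = r − D₁/P₀.
g = 0.0879 − 3.40/147.93 = 0.0879 − 0.02298 = 0.06492

6.49%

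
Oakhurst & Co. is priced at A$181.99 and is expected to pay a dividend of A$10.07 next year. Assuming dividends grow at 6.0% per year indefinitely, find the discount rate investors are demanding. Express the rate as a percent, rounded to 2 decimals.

Rearranging the constant-growth DDM: r = D₁/P₀ + g.
r = 10.0700 / 181.99 + 0.06 = 0.05533 + 0.06 = 0.11533

11.53%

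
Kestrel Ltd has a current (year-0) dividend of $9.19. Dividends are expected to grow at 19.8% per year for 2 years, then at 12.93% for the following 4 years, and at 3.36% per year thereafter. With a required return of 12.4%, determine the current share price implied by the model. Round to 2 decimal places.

$184.12

Three-stage DDM. Project D₁…D_6; terminal Gordon value at t=6 with g = 0.0336; discount at r = 0.124.
D_1 = 11.0096
D_2 = 13.1895
D_3 = 14.8949
D_4 = 16.8208
D_5 = 18.9958
D_6 = 21.4519
TV_6 = 22.1727/(0.124−0.0336) = 245.2734
P₀ = Σ Dₜ/(1+r)ᵗ + TV_6/(1+r)^6 = 184.1225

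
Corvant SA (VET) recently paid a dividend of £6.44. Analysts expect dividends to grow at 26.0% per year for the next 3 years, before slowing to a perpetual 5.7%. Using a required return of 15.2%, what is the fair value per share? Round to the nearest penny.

Two-stage DDM. Project D₁…D_3 at 0.26, terminal growth 0.057, discount at r = 0.152.
D_1 = 8.1144
D_2 = 10.2241
D_3 = 12.8824
Terminal value at t=3: TV = D_4/(r−g) = 13.6167/(0.152−0.057) = 143.3339
P₀ = 8.1144/(1+0.152)^1 + 10.2241/(1+0.152)^2 + 12.8824/(1+0.152)^3 + 143.3339/(1+0.152)^3 = 116.9286

£116.93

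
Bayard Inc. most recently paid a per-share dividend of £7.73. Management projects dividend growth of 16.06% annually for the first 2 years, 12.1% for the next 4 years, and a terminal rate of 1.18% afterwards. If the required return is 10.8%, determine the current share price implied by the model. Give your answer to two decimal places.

£144.98

Three-stage DDM. Project D₁…D_6; terminal Gordon value at t=6 with g = 0.0118; discount at r = 0.108.
D_1 = 8.9714
D_2 = 10.4123
D_3 = 11.6721
D_4 = 13.0845
D_5 = 14.6677
D_6 = 16.4425
TV_6 = 16.6365/(0.108−0.0118) = 172.9365
P₀ = Σ Dₜ/(1+r)ᵗ + TV_6/(1+r)^6 = 144.9754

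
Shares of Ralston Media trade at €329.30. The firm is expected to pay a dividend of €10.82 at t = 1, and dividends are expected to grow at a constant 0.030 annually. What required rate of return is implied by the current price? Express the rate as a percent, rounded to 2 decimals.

Rearranging the constant-growth DDM: r = D₁/P₀ + g.
r = 10.8200 / 329.30 + 0.03 = 0.03286 + 0.03 = 0.06286

6.29%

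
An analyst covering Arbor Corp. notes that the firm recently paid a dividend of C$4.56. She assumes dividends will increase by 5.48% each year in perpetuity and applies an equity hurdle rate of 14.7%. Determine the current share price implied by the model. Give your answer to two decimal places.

C$52.17

Gordon growth model: P₀ = D₁/(r − g). D₁ = 4.56 × (1 + 0.0548) = 4.8099.
P₀ = 4.8099 / (0.147 − 0.0548) = 4.8099 / 0.0922 = 52.1680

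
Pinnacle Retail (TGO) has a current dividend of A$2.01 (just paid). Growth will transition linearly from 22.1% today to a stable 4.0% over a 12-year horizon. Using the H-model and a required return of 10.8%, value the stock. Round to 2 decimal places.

A$62.84

H-model: P₀ = D₀[(1+g_L) + H(g_S−g_L)]/(r−g_L), with H = 12/2 = 6.
P₀ = 2.01 × [(1+0.04) + 6×(0.221−0.04)] / (0.108−0.04)
   = 2.01 × 2.1260 / 0.068 = 62.8421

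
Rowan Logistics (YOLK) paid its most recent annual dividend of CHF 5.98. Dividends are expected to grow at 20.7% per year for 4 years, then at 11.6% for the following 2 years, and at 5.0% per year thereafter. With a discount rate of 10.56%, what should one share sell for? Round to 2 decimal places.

Three-stage DDM. Project D₁…D_6; terminal Gordon value at t=6 with g = 0.05; discount at r = 0.1056.
D_1 = 7.2179
D_2 = 8.7120
D_3 = 10.5153
D_4 = 12.6920
D_5 = 14.1643
D_6 = 15.8073
TV_6 = 16.5977/(0.1056−0.05) = 298.5198
P₀ = Σ Dₜ/(1+r)ᵗ + TV_6/(1+r)^6 = 210.6106

CHF 210.61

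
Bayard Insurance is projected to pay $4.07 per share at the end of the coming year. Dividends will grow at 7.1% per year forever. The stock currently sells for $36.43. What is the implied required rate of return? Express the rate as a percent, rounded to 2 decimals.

Rearranging the constant-growth DDM: r = D₁/P₀ + g.
r = 4.0700 / 36.43 + 0.071 = 0.11172 + 0.071 = 0.18272

18.27%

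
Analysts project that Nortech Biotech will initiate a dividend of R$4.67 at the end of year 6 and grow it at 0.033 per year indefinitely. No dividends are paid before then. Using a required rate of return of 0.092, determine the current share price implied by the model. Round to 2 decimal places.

Deferred-dividend DDM. At t=5 the remaining stream is a growing perpetuity with first payment D_6 = 4.67.
V_5 = D_6/(r−g) = 4.67/(0.092−0.033) = 79.1525
P₀ = V_5/(1+r)^5 = 79.1525/(1+0.092)^5 = 50.9743

R$50.97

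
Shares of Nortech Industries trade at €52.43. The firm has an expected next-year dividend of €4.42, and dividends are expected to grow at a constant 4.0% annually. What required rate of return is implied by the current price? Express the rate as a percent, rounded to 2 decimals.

12.43%

Rearranging the constant-growth DDM: r = D₁/P₀ + g.
r = 4.4200 / 52.43 + 0.04 = 0.08430 + 0.04 = 0.12430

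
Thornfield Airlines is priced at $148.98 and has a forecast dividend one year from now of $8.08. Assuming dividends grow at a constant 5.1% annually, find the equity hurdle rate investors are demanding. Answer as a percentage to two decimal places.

10.52%

Rearranging the constant-growth DDM: r = D₁/P₀ + g.
r = 8.0800 / 148.98 + 0.051 = 0.05424 + 0.051 = 0.10524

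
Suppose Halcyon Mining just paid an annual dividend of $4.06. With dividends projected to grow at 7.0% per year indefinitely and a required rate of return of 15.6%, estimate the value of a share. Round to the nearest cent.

Gordon growth model: P₀ = D₁/(r − g). D₁ = 4.06 × (1 + 0.07) = 4.3442.
P₀ = 4.3442 / (0.156 − 0.07) = 4.3442 / 0.086 = 50.5140

$50.51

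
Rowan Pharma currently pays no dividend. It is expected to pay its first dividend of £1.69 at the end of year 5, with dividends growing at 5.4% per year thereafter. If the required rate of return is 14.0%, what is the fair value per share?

Deferred-dividend DDM. At t=4 the remaining stream is a growing perpetuity with first payment D_5 = 1.69.
V_4 = D_5/(r−g) = 1.69/(0.14−0.054) = 19.6512
P₀ = V_4/(1+r)^4 = 19.6512/(1+0.14)^4 = 11.6351

£11.64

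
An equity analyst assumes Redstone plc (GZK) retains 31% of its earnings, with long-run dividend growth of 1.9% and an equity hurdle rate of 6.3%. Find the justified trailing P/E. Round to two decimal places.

Payout ratio b = 1 − 0.31 = 0.69.
Justified trailing P/E = b(1+g)/(r−g) = 0.69×(1+0.019)/(0.063−0.019) = 15.9798

15.98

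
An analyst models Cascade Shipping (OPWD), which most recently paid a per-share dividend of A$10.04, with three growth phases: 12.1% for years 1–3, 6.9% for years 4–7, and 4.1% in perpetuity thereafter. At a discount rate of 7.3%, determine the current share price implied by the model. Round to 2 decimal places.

A$445.18

Three-stage DDM. Project D₁…D_7; terminal Gordon value at t=7 with g = 0.041; discount at r = 0.073.
D_1 = 11.2548
D_2 = 12.6167
D_3 = 14.1433
D_4 = 15.1192
D_5 = 16.1624
D_6 = 17.2776
D_7 = 18.4698
TV_7 = 19.2270/(0.073−0.041) = 600.8445
P₀ = Σ Dₜ/(1+r)ᵗ + TV_7/(1+r)^7 = 445.1790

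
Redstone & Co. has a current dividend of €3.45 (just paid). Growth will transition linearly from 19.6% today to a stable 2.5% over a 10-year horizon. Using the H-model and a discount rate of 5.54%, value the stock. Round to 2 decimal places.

H-model: P₀ = D₀[(1+g_L) + H(g_S−g_L)]/(r−g_L), with H = 10/2 = 5.
P₀ = 3.45 × [(1+0.025) + 5×(0.196−0.025)] / (0.0554−0.025)
   = 3.45 × 1.8800 / 0.0304 = 213.3553

€213.36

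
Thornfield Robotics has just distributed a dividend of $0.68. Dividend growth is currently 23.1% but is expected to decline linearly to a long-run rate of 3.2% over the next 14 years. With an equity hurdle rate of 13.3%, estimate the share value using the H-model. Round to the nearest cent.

H-model: P₀ = D₀[(1+g_L) + H(g_S−g_L)]/(r−g_L), with H = 14/2 = 7.
P₀ = 0.68 × [(1+0.032) + 7×(0.231−0.032)] / (0.133−0.032)
   = 0.68 × 2.4250 / 0.101 = 16.3267

$16.33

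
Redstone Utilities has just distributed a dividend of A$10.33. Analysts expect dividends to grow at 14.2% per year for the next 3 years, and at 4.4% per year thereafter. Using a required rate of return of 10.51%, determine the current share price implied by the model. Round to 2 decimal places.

Two-stage DDM. Project D₁…D_3 at 0.142, terminal growth 0.044, discount at r = 0.1051.
D_1 = 11.7969
D_2 = 13.4720
D_3 = 15.3850
Terminal value at t=3: TV = D_4/(r−g) = 16.0620/(0.1051−0.044) = 262.8802
P₀ = 11.7969/(1+0.1051)^1 + 13.4720/(1+0.1051)^2 + 15.3850/(1+0.1051)^3 + 262.8802/(1+0.1051)^3 = 227.8900

A$227.89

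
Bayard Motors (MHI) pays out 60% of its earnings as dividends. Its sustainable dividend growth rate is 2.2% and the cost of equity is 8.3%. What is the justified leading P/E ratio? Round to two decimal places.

Justified leading P/E = b/(r−g) = 0.60/(0.083−0.022) = 9.8361

9.84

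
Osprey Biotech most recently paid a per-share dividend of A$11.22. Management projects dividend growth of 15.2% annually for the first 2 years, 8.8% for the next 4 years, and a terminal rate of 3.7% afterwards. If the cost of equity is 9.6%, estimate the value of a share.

A$284.46

Three-stage DDM. Project D₁…D_6; terminal Gordon value at t=6 with g = 0.037; discount at r = 0.096.
D_1 = 12.9254
D_2 = 14.8901
D_3 = 16.2004
D_4 = 17.6261
D_5 = 19.1772
D_6 = 20.8648
TV_6 = 21.6368/(0.096−0.037) = 366.7247
P₀ = Σ Dₜ/(1+r)ᵗ + TV_6/(1+r)^6 = 284.4554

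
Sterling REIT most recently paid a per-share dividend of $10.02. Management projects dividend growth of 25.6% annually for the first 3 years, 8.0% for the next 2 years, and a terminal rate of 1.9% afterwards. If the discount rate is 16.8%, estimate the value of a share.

Three-stage DDM. Project D₁…D_5; terminal Gordon value at t=5 with g = 0.019; discount at r = 0.168.
D_1 = 12.5851
D_2 = 15.8069
D_3 = 19.8535
D_4 = 21.4418
D_5 = 23.1571
TV_5 = 23.5971/(0.168−0.019) = 158.3697
P₀ = Σ Dₜ/(1+r)ᵗ + TV_5/(1+r)^5 = 129.8501

$129.85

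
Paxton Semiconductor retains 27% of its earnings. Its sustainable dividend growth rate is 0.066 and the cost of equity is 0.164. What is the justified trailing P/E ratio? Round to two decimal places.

Payout ratio b = 1 − 0.27 = 0.73.
Justified trailing P/E = b(1+g)/(r−g) = 0.73×(1+0.066)/(0.164−0.066) = 7.9406

7.94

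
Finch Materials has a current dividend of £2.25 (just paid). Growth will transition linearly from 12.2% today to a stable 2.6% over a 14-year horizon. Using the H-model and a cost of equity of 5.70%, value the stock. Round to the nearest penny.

£123.24

H-model: P₀ = D₀[(1+g_L) + H(g_S−g_L)]/(r−g_L), with H = 14/2 = 7.
P₀ = 2.25 × [(1+0.026) + 7×(0.122−0.026)] / (0.057−0.026)
   = 2.25 × 1.6980 / 0.031 = 123.2419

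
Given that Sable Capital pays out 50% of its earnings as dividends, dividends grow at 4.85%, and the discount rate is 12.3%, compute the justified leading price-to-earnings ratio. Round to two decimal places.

Justified leading P/E = b/(r−g) = 0.50/(0.123−0.0485) = 6.7114

6.71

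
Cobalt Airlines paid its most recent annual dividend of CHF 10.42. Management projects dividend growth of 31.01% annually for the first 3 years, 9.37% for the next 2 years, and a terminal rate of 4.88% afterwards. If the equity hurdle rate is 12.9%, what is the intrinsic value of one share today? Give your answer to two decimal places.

CHF 273.27

Three-stage DDM. Project D₁…D_5; terminal Gordon value at t=5 with g = 0.0488; discount at r = 0.129.
D_1 = 13.6512
D_2 = 17.8845
D_3 = 23.4305
D_4 = 25.6259
D_5 = 28.0271
TV_5 = 29.3948/(0.129−0.0488) = 366.5184
P₀ = Σ Dₜ/(1+r)ᵗ + TV_5/(1+r)^5 = 273.2703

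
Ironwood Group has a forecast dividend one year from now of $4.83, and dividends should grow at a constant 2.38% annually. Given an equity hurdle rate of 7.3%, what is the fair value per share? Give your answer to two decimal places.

$98.17

Gordon growth model: P₀ = D₁/(r − g), with D₁ = 4.83 given directly.
P₀ = 4.8300 / (0.073 − 0.0238) = 4.8300 / 0.0492 = 98.1707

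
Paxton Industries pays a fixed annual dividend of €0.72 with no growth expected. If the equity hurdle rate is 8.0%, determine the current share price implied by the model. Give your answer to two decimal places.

Zero-growth DDM (perpetuity): P₀ = D/r = 0.72 / 0.08 = 9.0000

€9.00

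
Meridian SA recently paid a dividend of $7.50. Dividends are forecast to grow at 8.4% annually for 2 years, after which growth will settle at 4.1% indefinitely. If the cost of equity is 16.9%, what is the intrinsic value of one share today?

Two-stage DDM. Project D₁…D_2 at 0.084, terminal growth 0.041, discount at r = 0.169.
D_1 = 8.1300
D_2 = 8.8129
Terminal value at t=2: TV = D_3/(r−g) = 9.1742/(0.169−0.041) = 71.6738
P₀ = 8.1300/(1+0.169)^1 + 8.8129/(1+0.169)^2 + 71.6738/(1+0.169)^2 = 65.8520

$65.85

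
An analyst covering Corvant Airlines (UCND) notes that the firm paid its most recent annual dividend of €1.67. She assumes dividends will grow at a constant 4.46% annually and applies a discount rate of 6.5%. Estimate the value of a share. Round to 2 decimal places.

Gordon growth model: P₀ = D₁/(r − g). D₁ = 1.67 × (1 + 0.0446) = 1.7445.
P₀ = 1.7445 / (0.065 − 0.0446) = 1.7445 / 0.0204 = 85.5138

€85.51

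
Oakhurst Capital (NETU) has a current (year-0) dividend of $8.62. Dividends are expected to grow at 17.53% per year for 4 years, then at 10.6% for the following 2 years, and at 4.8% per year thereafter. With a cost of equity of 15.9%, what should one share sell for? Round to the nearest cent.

Three-stage DDM. Project D₁…D_6; terminal Gordon value at t=6 with g = 0.048; discount at r = 0.159.
D_1 = 10.1311
D_2 = 11.9071
D_3 = 13.9944
D_4 = 16.4476
D_5 = 18.1910
D_6 = 20.1193
TV_6 = 21.0850/(0.159−0.048) = 189.9550
P₀ = Σ Dₜ/(1+r)ᵗ + TV_6/(1+r)^6 = 131.0786

$131.08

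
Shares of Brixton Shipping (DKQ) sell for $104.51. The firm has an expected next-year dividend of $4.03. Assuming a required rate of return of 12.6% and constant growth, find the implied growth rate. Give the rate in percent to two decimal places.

8.74%

From P₀ = D₁/(r − g), the implied growth is g = r − D₁/P₀.
g = 0.126 − 4.03/104.51 = 0.126 − 0.03856 = 0.08744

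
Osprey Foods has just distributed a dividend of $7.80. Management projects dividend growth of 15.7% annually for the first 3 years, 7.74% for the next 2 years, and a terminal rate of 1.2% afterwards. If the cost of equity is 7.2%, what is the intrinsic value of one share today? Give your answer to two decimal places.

Three-stage DDM. Project D₁…D_5; terminal Gordon value at t=5 with g = 0.012; discount at r = 0.072.
D_1 = 9.0246
D_2 = 10.4415
D_3 = 12.0808
D_4 = 13.0158
D_5 = 14.0232
TV_5 = 14.1915/(0.072−0.012) = 236.5255
P₀ = Σ Dₜ/(1+r)ᵗ + TV_5/(1+r)^5 = 214.1443

$214.14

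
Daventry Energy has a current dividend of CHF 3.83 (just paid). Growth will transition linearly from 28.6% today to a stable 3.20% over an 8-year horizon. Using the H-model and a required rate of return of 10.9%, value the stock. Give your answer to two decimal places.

CHF 101.87

H-model: P₀ = D₀[(1+g_L) + H(g_S−g_L)]/(r−g_L), with H = 8/2 = 4.
P₀ = 3.83 × [(1+0.032) + 4×(0.286−0.032)] / (0.109−0.032)
   = 3.83 × 2.0480 / 0.077 = 101.8681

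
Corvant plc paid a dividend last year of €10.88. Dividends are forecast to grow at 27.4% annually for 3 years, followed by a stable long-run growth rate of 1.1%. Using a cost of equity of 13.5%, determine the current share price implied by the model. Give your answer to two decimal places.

€166.76

Two-stage DDM. Project D₁…D_3 at 0.274, terminal growth 0.011, discount at r = 0.135.
D_1 = 13.8611
D_2 = 17.6591
D_3 = 22.4977
Terminal value at t=3: TV = D_4/(r−g) = 22.7451/(0.135−0.011) = 183.4284
P₀ = 13.8611/(1+0.135)^1 + 17.6591/(1+0.135)^2 + 22.4977/(1+0.135)^3 + 183.4284/(1+0.135)^3 = 166.7598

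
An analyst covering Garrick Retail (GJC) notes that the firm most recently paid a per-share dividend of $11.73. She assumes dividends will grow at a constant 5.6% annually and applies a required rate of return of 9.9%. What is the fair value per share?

$288.07

Gordon growth model: P₀ = D₁/(r − g). D₁ = 11.73 × (1 + 0.056) = 12.3869.
P₀ = 12.3869 / (0.099 − 0.056) = 12.3869 / 0.043 = 288.0670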